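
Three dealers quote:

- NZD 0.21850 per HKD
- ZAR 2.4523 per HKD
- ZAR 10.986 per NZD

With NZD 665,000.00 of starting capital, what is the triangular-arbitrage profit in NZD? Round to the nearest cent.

Profit: NZD 14,366.62

Profitable loop is NZD → HKD → ZAR → NZD:
NZD 665,000.00 ÷ 0.21850 = HKD 3,043,478.26
HKD 3,043,478.26 × 2.4523 = ZAR 7,463,521.74
ZAR 7,463,521.74 ÷ 10.986 = NZD 679,366.62
Profit = NZD 679,366.62 − NZD 665,000.00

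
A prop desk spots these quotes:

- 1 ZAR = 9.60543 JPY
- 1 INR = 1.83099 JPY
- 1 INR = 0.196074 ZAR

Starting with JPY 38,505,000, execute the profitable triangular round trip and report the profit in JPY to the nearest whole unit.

Profitable loop is JPY → INR → ZAR → JPY:
JPY 38,505,000 ÷ 1.83099 = INR 21,029,606.93
INR 21,029,606.93 × 0.196074 = ZAR 4,123,359.15
ZAR 4,123,359.15 × 9.60543 = JPY 39,606,638
Profit = JPY 39,606,638 − JPY 38,505,000

Profit: JPY 1,101,638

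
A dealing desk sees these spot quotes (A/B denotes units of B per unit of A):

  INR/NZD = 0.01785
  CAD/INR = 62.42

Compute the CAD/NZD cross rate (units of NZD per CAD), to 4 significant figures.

1 CAD × 62.42 = 62.42 INR
62.42 INR × 0.01785 = 1.1142 NZD

CAD/NZD = 1.114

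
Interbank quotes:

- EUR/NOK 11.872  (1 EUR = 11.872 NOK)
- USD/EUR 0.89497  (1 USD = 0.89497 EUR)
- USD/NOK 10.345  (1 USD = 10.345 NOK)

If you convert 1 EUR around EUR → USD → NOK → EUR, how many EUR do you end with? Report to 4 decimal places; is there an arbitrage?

0.9736 (arbitrage exists)

Around EUR → USD → NOK → EUR: 1 ÷ 0.89497 × 10.345 ÷ 11.872 = 0.973639
Product < 1; profitable direction is EUR → NOK → USD → EUR.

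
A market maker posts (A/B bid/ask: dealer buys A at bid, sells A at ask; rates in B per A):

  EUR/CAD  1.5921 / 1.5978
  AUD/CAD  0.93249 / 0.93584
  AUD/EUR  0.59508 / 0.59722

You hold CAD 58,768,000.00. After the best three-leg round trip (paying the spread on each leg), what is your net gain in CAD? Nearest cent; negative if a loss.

Net profit: CAD 727,621.24

Best loop CAD → AUD → EUR → CAD:
CAD 58,768,000.00 ÷ 0.93584 (buy AUD at ask) = AUD 62,797,059.33
AUD 62,797,059.33 × 0.59508 (sell AUD at bid) = EUR 37,369,274.06
EUR 37,369,274.06 × 1.5921 (sell EUR at bid) = CAD 59,495,621.24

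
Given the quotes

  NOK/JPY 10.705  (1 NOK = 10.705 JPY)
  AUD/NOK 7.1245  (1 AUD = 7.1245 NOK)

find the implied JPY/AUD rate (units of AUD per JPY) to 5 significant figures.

JPY/AUD = 0.013112

1 JPY ÷ 10.705 = 0.0934143 NOK
0.0934143 NOK ÷ 7.1245 = 0.0131117 AUD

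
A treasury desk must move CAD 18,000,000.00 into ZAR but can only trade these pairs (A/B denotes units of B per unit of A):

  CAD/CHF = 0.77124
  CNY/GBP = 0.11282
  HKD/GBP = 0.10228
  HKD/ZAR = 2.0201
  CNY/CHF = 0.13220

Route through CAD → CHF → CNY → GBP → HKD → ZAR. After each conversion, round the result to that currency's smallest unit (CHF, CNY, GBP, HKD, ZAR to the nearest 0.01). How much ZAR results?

ZAR 233,990,831.37

CAD 18,000,000.00 × 0.77124 = CHF 13,882,320.00
CHF 13,882,320.00 ÷ 0.13220 = CNY 105,009,984.87
CNY 105,009,984.87 × 0.11282 = GBP 11,847,226.49
GBP 11,847,226.49 ÷ 0.10228 = HKD 115,831,311.01
HKD 115,831,311.01 × 2.0201 = ZAR 233,990,831.37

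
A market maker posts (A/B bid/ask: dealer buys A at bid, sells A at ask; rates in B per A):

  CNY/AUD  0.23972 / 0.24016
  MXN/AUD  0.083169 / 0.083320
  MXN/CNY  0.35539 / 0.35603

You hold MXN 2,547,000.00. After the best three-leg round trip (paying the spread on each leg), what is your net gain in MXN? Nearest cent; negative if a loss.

Net profit: MXN 57,288.88

Best loop MXN → CNY → AUD → MXN:
MXN 2,547,000.00 × 0.35539 (sell MXN at bid) = CNY 905,178.33
CNY 905,178.33 × 0.23972 (sell CNY at bid) = AUD 216,989.35
AUD 216,989.35 ÷ 0.083320 (buy MXN at ask) = MXN 2,604,288.88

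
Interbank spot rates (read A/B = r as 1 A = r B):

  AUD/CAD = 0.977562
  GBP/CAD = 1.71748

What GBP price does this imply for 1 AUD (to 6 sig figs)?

AUD/GBP = 0.569184

1 AUD × 0.977562 = 0.977562 CAD
0.977562 CAD ÷ 1.71748 = 0.569184 GBP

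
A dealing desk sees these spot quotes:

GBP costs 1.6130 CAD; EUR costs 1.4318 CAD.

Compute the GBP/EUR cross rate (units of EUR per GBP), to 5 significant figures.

GBP/EUR = 1.1266

1 GBP × 1.6130 = 1.613 CAD
1.613 CAD ÷ 1.4318 = 1.12655 EUR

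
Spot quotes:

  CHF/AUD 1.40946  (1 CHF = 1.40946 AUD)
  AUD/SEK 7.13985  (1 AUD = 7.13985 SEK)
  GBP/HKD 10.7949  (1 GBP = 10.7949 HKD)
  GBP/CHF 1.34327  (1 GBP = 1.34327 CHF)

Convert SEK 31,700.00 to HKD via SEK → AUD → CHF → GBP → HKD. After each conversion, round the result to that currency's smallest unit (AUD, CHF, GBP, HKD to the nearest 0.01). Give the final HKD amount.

HKD 25,314.69

SEK 31,700.00 ÷ 7.13985 = AUD 4,439.87
AUD 4,439.87 ÷ 1.40946 = CHF 3,150.05
CHF 3,150.05 ÷ 1.34327 = GBP 2,345.06
GBP 2,345.06 × 10.7949 = HKD 25,314.69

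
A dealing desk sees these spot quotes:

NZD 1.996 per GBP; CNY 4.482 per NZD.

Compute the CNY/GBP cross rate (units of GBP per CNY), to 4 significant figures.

CNY/GBP = 0.1118

1 CNY ÷ 4.482 = 0.223115 NZD
0.223115 NZD ÷ 1.996 = 0.111781 GBP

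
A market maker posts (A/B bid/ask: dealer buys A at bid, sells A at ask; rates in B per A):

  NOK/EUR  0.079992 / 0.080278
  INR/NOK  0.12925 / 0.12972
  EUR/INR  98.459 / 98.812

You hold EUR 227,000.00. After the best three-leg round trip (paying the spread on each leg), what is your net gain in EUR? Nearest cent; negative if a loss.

Net profit: EUR 4,077.89

Best loop EUR → INR → NOK → EUR:
EUR 227,000.00 × 98.459 (sell EUR at bid) = INR 22,350,193.00
INR 22,350,193.00 × 0.12925 (sell INR at bid) = NOK 2,888,762.45
NOK 2,888,762.45 × 0.079992 (sell NOK at bid) = EUR 231,077.89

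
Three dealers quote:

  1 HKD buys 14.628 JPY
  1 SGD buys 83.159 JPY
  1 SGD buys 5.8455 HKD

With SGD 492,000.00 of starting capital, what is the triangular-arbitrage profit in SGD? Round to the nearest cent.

Profit: SGD 13,897.42

Profitable loop is SGD → HKD → JPY → SGD:
SGD 492,000.00 × 5.8455 = HKD 2,875,986.00
HKD 2,875,986.00 × 14.628 = JPY 42,069,923
JPY 42,069,923 ÷ 83.159 = SGD 505,897.42
Profit = SGD 505,897.42 − SGD 492,000.00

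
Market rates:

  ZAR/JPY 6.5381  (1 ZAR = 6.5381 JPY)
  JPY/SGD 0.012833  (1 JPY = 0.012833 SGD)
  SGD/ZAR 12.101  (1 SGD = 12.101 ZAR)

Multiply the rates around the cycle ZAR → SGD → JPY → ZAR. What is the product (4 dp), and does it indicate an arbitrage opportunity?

0.9849 (arbitrage exists)

Around ZAR → SGD → JPY → ZAR: 1 ÷ 12.101 ÷ 0.012833 ÷ 6.5381 = 0.984916
Product < 1; profitable direction is ZAR → JPY → SGD → ZAR.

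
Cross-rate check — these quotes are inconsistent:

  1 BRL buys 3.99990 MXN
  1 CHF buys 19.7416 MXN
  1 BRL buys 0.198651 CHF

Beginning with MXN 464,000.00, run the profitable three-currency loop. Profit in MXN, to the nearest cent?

Profit: MXN 9,253.69

Profitable loop is MXN → CHF → BRL → MXN:
MXN 464,000.00 ÷ 19.7416 = CHF 23,503.67
CHF 23,503.67 ÷ 0.198651 = BRL 118,316.38
BRL 118,316.38 × 3.99990 = MXN 473,253.69
Profit = MXN 473,253.69 − MXN 464,000.00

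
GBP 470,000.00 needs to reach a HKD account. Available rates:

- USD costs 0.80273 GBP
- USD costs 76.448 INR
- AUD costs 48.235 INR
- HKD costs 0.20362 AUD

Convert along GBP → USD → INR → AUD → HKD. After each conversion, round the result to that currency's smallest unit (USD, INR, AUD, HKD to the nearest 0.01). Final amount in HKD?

GBP 470,000.00 ÷ 0.80273 = USD 585,501.97
USD 585,501.97 × 76.448 = INR 44,760,454.60
INR 44,760,454.60 ÷ 48.235 = AUD 927,966.30
AUD 927,966.30 ÷ 0.20362 = HKD 4,557,343.58

HKD 4,557,343.58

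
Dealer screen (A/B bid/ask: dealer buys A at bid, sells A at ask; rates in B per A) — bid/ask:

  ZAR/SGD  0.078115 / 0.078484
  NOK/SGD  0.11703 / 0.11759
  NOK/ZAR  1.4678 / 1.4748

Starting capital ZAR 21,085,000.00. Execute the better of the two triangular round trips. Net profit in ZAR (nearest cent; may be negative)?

Net profit: ZAR 233,495.51

Best loop ZAR → NOK → SGD → ZAR:
ZAR 21,085,000.00 ÷ 1.4748 (buy NOK at ask) = NOK 14,296,853.81
NOK 14,296,853.81 × 0.11703 (sell NOK at bid) = SGD 1,673,160.80
SGD 1,673,160.80 ÷ 0.078484 (buy ZAR at ask) = ZAR 21,318,495.51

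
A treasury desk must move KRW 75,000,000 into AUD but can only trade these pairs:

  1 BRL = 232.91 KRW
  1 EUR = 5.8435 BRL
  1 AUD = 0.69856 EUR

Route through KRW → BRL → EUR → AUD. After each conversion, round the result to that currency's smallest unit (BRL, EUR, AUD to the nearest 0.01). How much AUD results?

KRW 75,000,000 ÷ 232.91 = BRL 322,012.79
BRL 322,012.79 ÷ 5.8435 = EUR 55,106.15
EUR 55,106.15 ÷ 0.69856 = AUD 78,885.35

AUD 78,885.35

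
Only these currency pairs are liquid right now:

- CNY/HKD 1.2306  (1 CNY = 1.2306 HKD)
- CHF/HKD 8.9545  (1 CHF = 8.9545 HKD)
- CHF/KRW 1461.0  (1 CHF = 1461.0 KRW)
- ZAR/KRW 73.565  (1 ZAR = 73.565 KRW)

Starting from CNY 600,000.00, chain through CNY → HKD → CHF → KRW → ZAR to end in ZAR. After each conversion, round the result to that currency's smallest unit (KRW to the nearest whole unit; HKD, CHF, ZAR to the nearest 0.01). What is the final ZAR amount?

CNY 600,000.00 × 1.2306 = HKD 738,360.00
HKD 738,360.00 ÷ 8.9545 = CHF 82,456.87
CHF 82,456.87 × 1461.0 = KRW 120,469,487
KRW 120,469,487 ÷ 73.565 = ZAR 1,637,592.43

ZAR 1,637,592.43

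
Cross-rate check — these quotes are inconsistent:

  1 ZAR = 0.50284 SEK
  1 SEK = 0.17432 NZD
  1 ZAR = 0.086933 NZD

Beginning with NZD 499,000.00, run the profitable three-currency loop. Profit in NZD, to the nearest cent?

Profitable loop is NZD → ZAR → SEK → NZD:
NZD 499,000.00 ÷ 0.086933 = ZAR 5,740,052.68
ZAR 5,740,052.68 × 0.50284 = SEK 2,886,328.09
SEK 2,886,328.09 × 0.17432 = NZD 503,144.71
Profit = NZD 503,144.71 − NZD 499,000.00

Profit: NZD 4,144.71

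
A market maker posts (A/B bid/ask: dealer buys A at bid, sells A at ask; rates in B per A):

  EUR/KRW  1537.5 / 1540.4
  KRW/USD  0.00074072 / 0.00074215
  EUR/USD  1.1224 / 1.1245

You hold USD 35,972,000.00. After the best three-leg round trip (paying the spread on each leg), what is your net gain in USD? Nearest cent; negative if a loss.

Best loop USD → EUR → KRW → USD:
USD 35,972,000.00 ÷ 1.1245 (buy EUR at ask) = EUR 31,989,328.59
EUR 31,989,328.59 × 1537.5 (sell EUR at bid) = KRW 49,183,592,708
KRW 49,183,592,708 × 0.00074072 (sell KRW at bid) = USD 36,431,270.79

Net profit: USD 459,270.79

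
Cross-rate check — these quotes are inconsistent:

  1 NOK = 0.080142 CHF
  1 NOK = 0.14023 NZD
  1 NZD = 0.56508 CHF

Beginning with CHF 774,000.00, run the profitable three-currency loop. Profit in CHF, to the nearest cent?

Profitable loop is CHF → NZD → NOK → CHF:
CHF 774,000.00 ÷ 0.56508 = NZD 1,369,717.56
NZD 1,369,717.56 ÷ 0.14023 = NOK 9,767,650.02
NOK 9,767,650.02 × 0.080142 = CHF 782,799.01
Profit = CHF 782,799.01 − CHF 774,000.00

Profit: CHF 8,799.01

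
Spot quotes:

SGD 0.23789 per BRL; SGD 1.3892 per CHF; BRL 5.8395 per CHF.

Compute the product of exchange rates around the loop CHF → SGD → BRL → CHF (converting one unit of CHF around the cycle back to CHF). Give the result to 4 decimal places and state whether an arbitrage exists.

1.0000 (no arbitrage)

Around CHF → SGD → BRL → CHF: 1 × 1.3892 ÷ 0.23789 ÷ 5.8395 = 1.000030
Product ≈ 1 (deviation 0.003%, within rounding noise).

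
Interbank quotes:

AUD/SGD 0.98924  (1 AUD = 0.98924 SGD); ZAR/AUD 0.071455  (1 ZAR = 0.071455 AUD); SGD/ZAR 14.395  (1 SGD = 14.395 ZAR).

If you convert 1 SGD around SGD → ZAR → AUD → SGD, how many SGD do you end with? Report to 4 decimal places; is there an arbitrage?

Around SGD → ZAR → AUD → SGD: 1 × 14.395 × 0.071455 × 0.98924 = 1.017527
Product > 1; profitable direction is SGD → ZAR → AUD → SGD.

1.0175 (arbitrage exists)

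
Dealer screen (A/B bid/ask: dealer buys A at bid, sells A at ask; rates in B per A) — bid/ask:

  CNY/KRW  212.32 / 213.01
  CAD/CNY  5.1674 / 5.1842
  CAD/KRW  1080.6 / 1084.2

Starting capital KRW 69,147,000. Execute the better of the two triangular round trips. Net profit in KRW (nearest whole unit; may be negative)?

Net profit: KRW 825,425

Best loop KRW → CAD → CNY → KRW:
KRW 69,147,000 ÷ 1084.2 (buy CAD at ask) = CAD 63,776.98
CAD 63,776.98 × 5.1674 (sell CAD at bid) = CNY 329,561.16
CNY 329,561.16 × 212.32 (sell CNY at bid) = KRW 69,972,425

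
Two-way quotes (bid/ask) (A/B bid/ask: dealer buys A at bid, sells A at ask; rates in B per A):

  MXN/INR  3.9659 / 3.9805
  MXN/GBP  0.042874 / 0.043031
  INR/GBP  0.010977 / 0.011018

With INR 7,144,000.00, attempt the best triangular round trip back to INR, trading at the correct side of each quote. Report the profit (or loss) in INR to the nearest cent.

Net profit: INR 83,455.57

Best loop INR → GBP → MXN → INR:
INR 7,144,000.00 × 0.010977 (sell INR at bid) = GBP 78,419.69
GBP 78,419.69 ÷ 0.043031 (buy MXN at ask) = MXN 1,822,399.85
MXN 1,822,399.85 × 3.9659 (sell MXN at bid) = INR 7,227,455.57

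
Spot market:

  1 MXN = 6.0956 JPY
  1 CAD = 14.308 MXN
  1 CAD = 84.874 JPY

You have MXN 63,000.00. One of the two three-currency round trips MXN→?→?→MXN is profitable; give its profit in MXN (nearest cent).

Profitable loop is MXN → JPY → CAD → MXN:
MXN 63,000.00 × 6.0956 = JPY 384,023
JPY 384,023 ÷ 84.874 = CAD 4,524.62
CAD 4,524.62 × 14.308 = MXN 64,738.30
Profit = MXN 64,738.30 − MXN 63,000.00

Profit: MXN 1,738.30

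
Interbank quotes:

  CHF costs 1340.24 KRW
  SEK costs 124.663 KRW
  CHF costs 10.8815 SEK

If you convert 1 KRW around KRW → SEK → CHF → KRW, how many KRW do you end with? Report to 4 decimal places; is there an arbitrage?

Around KRW → SEK → CHF → KRW: 1 ÷ 124.663 ÷ 10.8815 × 1340.24 = 0.987998
Product < 1; profitable direction is KRW → CHF → SEK → KRW.

0.9880 (arbitrage exists)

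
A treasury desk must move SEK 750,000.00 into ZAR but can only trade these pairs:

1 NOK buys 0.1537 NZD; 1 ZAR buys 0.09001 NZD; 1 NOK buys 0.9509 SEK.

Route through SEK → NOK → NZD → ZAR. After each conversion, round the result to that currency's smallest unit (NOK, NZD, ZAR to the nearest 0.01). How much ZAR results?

SEK 750,000.00 ÷ 0.9509 = NOK 788,726.47
NOK 788,726.47 × 0.1537 = NZD 121,227.26
NZD 121,227.26 ÷ 0.09001 = ZAR 1,346,819.91

ZAR 1,346,819.91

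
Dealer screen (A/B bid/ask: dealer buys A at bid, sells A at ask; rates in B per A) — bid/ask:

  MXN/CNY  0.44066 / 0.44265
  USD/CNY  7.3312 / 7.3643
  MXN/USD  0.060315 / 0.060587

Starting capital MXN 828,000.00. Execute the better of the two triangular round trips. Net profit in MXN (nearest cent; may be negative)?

Best loop MXN → USD → CNY → MXN:
MXN 828,000.00 × 0.060315 (sell MXN at bid) = USD 49,940.82
USD 49,940.82 × 7.3312 (sell USD at bid) = CNY 366,126.14
CNY 366,126.14 ÷ 0.44265 (buy MXN at ask) = MXN 827,123.32

Net result: MXN -876.68 (no profitable arbitrage after spreads)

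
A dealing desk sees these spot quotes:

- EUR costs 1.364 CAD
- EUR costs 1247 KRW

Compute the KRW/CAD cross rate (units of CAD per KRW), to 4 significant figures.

KRW/CAD = 0.001094

1 KRW ÷ 1247 = 0.000801925 EUR
0.000801925 EUR × 1.364 = 0.00109383 CAD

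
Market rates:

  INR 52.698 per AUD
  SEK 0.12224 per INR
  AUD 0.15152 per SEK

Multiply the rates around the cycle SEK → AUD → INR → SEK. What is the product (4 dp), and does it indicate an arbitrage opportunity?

Around SEK → AUD → INR → SEK: 1 × 0.15152 × 52.698 × 0.12224 = 0.976062
Product < 1; profitable direction is SEK → INR → AUD → SEK.

0.9761 (arbitrage exists)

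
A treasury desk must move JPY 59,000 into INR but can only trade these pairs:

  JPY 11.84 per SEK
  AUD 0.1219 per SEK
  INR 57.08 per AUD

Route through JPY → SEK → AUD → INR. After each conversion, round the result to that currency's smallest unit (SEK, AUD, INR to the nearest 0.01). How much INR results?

INR 34,672.68

JPY 59,000 ÷ 11.84 = SEK 4,983.11
SEK 4,983.11 × 0.1219 = AUD 607.44
AUD 607.44 × 57.08 = INR 34,672.68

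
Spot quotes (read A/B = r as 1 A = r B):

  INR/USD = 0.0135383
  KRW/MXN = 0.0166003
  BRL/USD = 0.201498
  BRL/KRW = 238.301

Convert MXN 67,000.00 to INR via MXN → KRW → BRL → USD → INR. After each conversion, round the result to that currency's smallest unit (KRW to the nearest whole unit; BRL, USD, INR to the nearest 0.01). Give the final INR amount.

MXN 67,000.00 ÷ 0.0166003 = KRW 4,036,072
KRW 4,036,072 ÷ 238.301 = BRL 16,936.87
BRL 16,936.87 × 0.201498 = USD 3,412.75
USD 3,412.75 ÷ 0.0135383 = INR 252,081.13

INR 252,081.13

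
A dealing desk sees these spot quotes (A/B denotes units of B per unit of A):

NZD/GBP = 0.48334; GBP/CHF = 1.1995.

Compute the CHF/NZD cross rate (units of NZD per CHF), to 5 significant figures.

CHF/NZD = 1.7248

1 CHF ÷ 1.1995 = 0.833681 GBP
0.833681 GBP ÷ 0.48334 = 1.72483 NZD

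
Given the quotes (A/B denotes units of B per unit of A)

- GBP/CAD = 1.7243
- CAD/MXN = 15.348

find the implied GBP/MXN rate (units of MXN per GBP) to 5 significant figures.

1 GBP × 1.7243 = 1.7243 CAD
1.7243 CAD × 15.348 = 26.4646 MXN

GBP/MXN = 26.465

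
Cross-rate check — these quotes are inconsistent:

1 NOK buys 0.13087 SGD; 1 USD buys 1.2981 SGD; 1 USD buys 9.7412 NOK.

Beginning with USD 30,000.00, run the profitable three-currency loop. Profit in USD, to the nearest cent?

Profitable loop is USD → SGD → NOK → USD:
USD 30,000.00 × 1.2981 = SGD 38,943.00
SGD 38,943.00 ÷ 0.13087 = NOK 297,570.11
NOK 297,570.11 ÷ 9.7412 = USD 30,547.58
Profit = USD 30,547.58 − USD 30,000.00

Profit: USD 547.58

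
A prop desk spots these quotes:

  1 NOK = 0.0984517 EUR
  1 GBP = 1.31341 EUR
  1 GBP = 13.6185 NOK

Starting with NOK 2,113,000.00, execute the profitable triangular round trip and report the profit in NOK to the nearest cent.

Profit: NOK 44,007.59

Profitable loop is NOK → EUR → GBP → NOK:
NOK 2,113,000.00 × 0.0984517 = EUR 208,028.44
EUR 208,028.44 ÷ 1.31341 = GBP 158,388.04
GBP 158,388.04 × 13.6185 = NOK 2,157,007.59
Profit = NOK 2,157,007.59 − NOK 2,113,000.00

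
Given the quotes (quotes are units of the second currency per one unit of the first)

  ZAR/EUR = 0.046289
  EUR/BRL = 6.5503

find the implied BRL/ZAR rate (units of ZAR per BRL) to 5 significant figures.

BRL/ZAR = 3.2981

1 BRL ÷ 6.5503 = 0.152665 EUR
0.152665 EUR ÷ 0.046289 = 3.29808 ZAR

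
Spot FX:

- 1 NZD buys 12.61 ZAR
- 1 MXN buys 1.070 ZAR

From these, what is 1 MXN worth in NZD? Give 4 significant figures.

1 MXN × 1.070 = 1.07 ZAR
1.07 ZAR ÷ 12.61 = 0.0848533 NZD

MXN/NZD = 0.08485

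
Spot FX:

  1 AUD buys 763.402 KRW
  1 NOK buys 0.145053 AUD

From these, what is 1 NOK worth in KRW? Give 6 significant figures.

1 NOK × 0.145053 = 0.145053 AUD
0.145053 AUD × 763.402 = 110.734 KRW

NOK/KRW = 110.734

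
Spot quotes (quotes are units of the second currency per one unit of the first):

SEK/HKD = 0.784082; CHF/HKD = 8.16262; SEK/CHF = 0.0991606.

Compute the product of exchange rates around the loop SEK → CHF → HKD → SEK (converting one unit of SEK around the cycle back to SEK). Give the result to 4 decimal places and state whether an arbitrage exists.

1.0323 (arbitrage exists)

Around SEK → CHF → HKD → SEK: 1 × 0.0991606 × 8.16262 ÷ 0.784082 = 1.032303
Product > 1; profitable direction is SEK → CHF → HKD → SEK.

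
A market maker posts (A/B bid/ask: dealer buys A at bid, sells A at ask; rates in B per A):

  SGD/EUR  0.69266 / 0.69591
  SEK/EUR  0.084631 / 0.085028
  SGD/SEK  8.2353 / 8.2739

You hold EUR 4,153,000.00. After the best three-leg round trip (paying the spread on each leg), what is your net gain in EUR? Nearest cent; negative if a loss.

Best loop EUR → SGD → SEK → EUR:
EUR 4,153,000.00 ÷ 0.69591 (buy SGD at ask) = SGD 5,967,725.71
SGD 5,967,725.71 × 8.2353 (sell SGD at bid) = SEK 49,146,011.55
SEK 49,146,011.55 × 0.084631 (sell SEK at bid) = EUR 4,159,276.10

Net profit: EUR 6,276.10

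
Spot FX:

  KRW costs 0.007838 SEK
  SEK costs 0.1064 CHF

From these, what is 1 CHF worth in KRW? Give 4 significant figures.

CHF/KRW = 1199

1 CHF ÷ 0.1064 = 9.3985 SEK
9.3985 SEK ÷ 0.007838 = 1199.09 KRW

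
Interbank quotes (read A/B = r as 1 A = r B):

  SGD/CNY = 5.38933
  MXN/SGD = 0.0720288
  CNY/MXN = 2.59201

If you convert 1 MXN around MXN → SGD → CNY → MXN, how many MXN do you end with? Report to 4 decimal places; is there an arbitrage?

1.0062 (arbitrage exists)

Around MXN → SGD → CNY → MXN: 1 × 0.0720288 × 5.38933 × 2.59201 = 1.006185
Product > 1; profitable direction is MXN → SGD → CNY → MXN.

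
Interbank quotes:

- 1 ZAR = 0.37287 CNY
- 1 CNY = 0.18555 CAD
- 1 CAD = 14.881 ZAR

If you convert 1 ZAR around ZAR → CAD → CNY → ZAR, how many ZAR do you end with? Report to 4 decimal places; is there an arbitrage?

Around ZAR → CAD → CNY → ZAR: 1 ÷ 14.881 ÷ 0.18555 ÷ 0.37287 = 0.971291
Product < 1; profitable direction is ZAR → CNY → CAD → ZAR.

0.9713 (arbitrage exists)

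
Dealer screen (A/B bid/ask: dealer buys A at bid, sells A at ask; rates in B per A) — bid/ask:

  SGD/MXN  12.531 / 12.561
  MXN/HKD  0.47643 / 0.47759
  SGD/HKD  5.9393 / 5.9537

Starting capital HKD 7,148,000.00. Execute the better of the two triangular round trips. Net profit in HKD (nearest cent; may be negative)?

Best loop HKD → SGD → MXN → HKD:
HKD 7,148,000.00 ÷ 5.9537 (buy SGD at ask) = SGD 1,200,597.95
SGD 1,200,597.95 × 12.531 (sell SGD at bid) = MXN 15,044,692.88
MXN 15,044,692.88 × 0.47643 (sell MXN at bid) = HKD 7,167,743.03

Net profit: HKD 19,743.03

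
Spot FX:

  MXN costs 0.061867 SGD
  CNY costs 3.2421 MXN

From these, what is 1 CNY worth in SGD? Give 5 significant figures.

1 CNY × 3.2421 = 3.2421 MXN
3.2421 MXN × 0.061867 = 0.200579 SGD

CNY/SGD = 0.20058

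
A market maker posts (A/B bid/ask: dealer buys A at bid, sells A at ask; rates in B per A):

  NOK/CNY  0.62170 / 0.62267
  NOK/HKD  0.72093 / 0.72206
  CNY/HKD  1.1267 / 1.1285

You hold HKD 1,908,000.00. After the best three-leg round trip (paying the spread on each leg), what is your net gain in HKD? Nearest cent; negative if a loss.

Net profit: HKD 49,545.94

Best loop HKD → CNY → NOK → HKD:
HKD 1,908,000.00 ÷ 1.1285 (buy CNY at ask) = CNY 1,690,739.92
CNY 1,690,739.92 ÷ 0.62267 (buy NOK at ask) = NOK 2,715,306.54
NOK 2,715,306.54 × 0.72093 (sell NOK at bid) = HKD 1,957,545.94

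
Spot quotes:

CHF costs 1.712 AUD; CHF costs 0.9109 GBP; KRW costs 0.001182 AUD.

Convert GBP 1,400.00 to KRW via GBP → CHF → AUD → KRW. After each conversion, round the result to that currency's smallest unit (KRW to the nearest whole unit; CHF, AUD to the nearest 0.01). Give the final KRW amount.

KRW 2,226,091

GBP 1,400.00 ÷ 0.9109 = CHF 1,536.94
CHF 1,536.94 × 1.712 = AUD 2,631.24
AUD 2,631.24 ÷ 0.001182 = KRW 2,226,091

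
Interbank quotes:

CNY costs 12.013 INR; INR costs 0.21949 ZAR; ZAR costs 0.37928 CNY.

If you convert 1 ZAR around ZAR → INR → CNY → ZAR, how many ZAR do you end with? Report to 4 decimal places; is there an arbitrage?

Around ZAR → INR → CNY → ZAR: 1 ÷ 0.21949 ÷ 12.013 ÷ 0.37928 = 0.999940
Product ≈ 1 (deviation 0.006%, within rounding noise).

0.9999 (no arbitrage)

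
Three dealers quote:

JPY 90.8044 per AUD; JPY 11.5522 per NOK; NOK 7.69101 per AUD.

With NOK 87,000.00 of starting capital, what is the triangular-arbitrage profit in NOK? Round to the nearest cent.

Profit: NOK 1,915.62

Profitable loop is NOK → AUD → JPY → NOK:
NOK 87,000.00 ÷ 7.69101 = AUD 11,311.91
AUD 11,311.91 × 90.8044 = JPY 1,027,171
JPY 1,027,171 ÷ 11.5522 = NOK 88,915.62
Profit = NOK 88,915.62 − NOK 87,000.00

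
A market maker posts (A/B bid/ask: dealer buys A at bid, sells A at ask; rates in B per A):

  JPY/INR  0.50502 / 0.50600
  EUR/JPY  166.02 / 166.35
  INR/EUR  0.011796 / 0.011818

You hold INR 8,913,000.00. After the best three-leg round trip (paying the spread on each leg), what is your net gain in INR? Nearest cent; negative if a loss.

Best loop INR → JPY → EUR → INR:
INR 8,913,000.00 ÷ 0.50600 (buy JPY at ask) = JPY 17,614,625
JPY 17,614,625 ÷ 166.35 (buy EUR at ask) = EUR 105,888.94
EUR 105,888.94 ÷ 0.011818 (buy INR at ask) = INR 8,959,970.89

Net profit: INR 46,970.89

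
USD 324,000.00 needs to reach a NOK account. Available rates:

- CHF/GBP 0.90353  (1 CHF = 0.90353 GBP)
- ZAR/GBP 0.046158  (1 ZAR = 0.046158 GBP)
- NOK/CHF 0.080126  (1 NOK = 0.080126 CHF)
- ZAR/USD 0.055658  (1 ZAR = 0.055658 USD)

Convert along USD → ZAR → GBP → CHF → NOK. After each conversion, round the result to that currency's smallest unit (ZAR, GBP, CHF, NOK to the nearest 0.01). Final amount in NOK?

NOK 3,711,490.53

USD 324,000.00 ÷ 0.055658 = ZAR 5,821,265.59
ZAR 5,821,265.59 × 0.046158 = GBP 268,697.98
GBP 268,697.98 ÷ 0.90353 = CHF 297,386.89
CHF 297,386.89 ÷ 0.080126 = NOK 3,711,490.53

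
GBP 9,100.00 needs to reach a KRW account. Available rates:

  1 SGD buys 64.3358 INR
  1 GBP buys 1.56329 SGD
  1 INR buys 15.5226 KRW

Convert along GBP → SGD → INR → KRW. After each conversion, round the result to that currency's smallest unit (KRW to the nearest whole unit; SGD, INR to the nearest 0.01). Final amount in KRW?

GBP 9,100.00 × 1.56329 = SGD 14,225.94
SGD 14,225.94 × 64.3358 = INR 915,237.23
INR 915,237.23 × 15.5226 = KRW 14,206,861

KRW 14,206,861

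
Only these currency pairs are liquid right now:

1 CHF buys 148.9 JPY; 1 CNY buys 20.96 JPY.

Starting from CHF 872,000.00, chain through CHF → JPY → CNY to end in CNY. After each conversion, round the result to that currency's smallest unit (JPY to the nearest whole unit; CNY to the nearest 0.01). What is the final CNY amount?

CHF 872,000.00 × 148.9 = JPY 129,840,800
JPY 129,840,800 ÷ 20.96 = CNY 6,194,694.66

CNY 6,194,694.66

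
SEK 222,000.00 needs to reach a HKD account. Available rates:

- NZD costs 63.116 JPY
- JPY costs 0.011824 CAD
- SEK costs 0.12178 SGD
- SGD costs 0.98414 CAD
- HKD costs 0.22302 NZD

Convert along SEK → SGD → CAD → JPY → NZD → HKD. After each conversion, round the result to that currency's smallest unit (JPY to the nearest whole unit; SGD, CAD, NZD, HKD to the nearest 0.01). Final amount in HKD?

SEK 222,000.00 × 0.12178 = SGD 27,035.16
SGD 27,035.16 × 0.98414 = CAD 26,606.38
CAD 26,606.38 ÷ 0.011824 = JPY 2,250,201
JPY 2,250,201 ÷ 63.116 = NZD 35,651.83
NZD 35,651.83 ÷ 0.22302 = HKD 159,859.34

HKD 159,859.34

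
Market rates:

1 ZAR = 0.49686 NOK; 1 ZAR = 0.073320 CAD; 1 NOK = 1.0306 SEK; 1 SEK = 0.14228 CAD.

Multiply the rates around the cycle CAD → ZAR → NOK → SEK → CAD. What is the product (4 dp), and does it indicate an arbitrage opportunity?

Around CAD → ZAR → NOK → SEK → CAD: 1 ÷ 0.073320 × 0.49686 × 1.0306 × 0.14228 = 0.993678
Product < 1; profitable direction is CAD → SEK → NOK → ZAR → CAD.

0.9937 (arbitrage exists)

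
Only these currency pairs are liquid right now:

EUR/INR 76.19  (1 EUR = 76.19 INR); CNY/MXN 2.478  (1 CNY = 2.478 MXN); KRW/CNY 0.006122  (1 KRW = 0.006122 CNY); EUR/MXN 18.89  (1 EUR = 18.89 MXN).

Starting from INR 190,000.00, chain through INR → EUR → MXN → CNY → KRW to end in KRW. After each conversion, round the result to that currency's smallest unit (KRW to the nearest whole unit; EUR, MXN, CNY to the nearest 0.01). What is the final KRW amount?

INR 190,000.00 ÷ 76.19 = EUR 2,493.77
EUR 2,493.77 × 18.89 = MXN 47,107.32
MXN 47,107.32 ÷ 2.478 = CNY 19,010.22
CNY 19,010.22 ÷ 0.006122 = KRW 3,105,230

KRW 3,105,230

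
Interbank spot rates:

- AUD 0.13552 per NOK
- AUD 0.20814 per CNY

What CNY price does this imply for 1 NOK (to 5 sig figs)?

NOK/CNY = 0.65110

1 NOK × 0.13552 = 0.13552 AUD
0.13552 AUD ÷ 0.20814 = 0.6511 CNY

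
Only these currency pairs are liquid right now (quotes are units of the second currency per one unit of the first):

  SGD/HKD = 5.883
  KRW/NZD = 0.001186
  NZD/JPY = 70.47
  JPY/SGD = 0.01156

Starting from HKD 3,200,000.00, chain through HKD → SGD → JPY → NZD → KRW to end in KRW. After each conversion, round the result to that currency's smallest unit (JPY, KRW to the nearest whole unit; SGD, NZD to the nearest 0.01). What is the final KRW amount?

HKD 3,200,000.00 ÷ 5.883 = SGD 543,940.17
SGD 543,940.17 ÷ 0.01156 = JPY 47,053,648
JPY 47,053,648 ÷ 70.47 = NZD 667,711.76
NZD 667,711.76 ÷ 0.001186 = KRW 562,994,739

KRW 562,994,739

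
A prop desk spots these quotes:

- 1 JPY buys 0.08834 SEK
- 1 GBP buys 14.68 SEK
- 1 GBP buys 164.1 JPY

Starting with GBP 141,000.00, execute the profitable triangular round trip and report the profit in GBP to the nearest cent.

Profit: GBP 1,783.88

Profitable loop is GBP → SEK → JPY → GBP:
GBP 141,000.00 × 14.68 = SEK 2,069,880.00
SEK 2,069,880.00 ÷ 0.08834 = JPY 23,430,835
JPY 23,430,835 ÷ 164.1 = GBP 142,783.88
Profit = GBP 142,783.88 − GBP 141,000.00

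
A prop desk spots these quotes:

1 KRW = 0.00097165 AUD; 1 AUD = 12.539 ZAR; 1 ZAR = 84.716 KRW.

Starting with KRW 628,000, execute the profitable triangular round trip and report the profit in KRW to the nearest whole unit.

Profitable loop is KRW → AUD → ZAR → KRW:
KRW 628,000 × 0.00097165 = AUD 610.20
AUD 610.20 × 12.539 = ZAR 7,651.25
ZAR 7,651.25 × 84.716 = KRW 648,183
Profit = KRW 648,183 − KRW 628,000

Profit: KRW 20,183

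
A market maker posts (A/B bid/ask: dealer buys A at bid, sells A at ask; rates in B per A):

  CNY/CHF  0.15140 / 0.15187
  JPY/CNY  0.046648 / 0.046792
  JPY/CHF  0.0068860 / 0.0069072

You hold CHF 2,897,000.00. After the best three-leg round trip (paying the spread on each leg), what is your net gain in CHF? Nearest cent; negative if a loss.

Net profit: CHF 65,138.55

Best loop CHF → JPY → CNY → CHF:
CHF 2,897,000.00 ÷ 0.0069072 (buy JPY at ask) = JPY 419,417,420
JPY 419,417,420 × 0.046648 (sell JPY at bid) = CNY 19,564,983.79
CNY 19,564,983.79 × 0.15140 (sell CNY at bid) = CHF 2,962,138.55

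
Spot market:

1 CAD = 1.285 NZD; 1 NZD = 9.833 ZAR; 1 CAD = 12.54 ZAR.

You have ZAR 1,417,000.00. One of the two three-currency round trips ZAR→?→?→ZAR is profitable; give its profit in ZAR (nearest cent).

Profit: ZAR 10,780.61

Profitable loop is ZAR → CAD → NZD → ZAR:
ZAR 1,417,000.00 ÷ 12.54 = CAD 112,998.41
CAD 112,998.41 × 1.285 = NZD 145,202.95
NZD 145,202.95 × 9.833 = ZAR 1,427,780.61
Profit = ZAR 1,427,780.61 − ZAR 1,417,000.00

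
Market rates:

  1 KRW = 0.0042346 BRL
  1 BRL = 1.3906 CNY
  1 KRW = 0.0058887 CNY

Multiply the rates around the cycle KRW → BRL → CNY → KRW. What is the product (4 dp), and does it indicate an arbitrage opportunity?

1.0000 (no arbitrage)

Around KRW → BRL → CNY → KRW: 1 × 0.0042346 × 1.3906 ÷ 0.0058887 = 0.999989
Product ≈ 1 (deviation 0.001%, within rounding noise).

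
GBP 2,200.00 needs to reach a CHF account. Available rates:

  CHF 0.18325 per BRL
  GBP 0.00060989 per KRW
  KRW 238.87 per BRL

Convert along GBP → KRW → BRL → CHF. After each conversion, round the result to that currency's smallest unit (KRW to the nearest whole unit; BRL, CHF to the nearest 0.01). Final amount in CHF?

GBP 2,200.00 ÷ 0.00060989 = KRW 3,607,208
KRW 3,607,208 ÷ 238.87 = BRL 15,101.13
BRL 15,101.13 × 0.18325 = CHF 2,767.28

CHF 2,767.28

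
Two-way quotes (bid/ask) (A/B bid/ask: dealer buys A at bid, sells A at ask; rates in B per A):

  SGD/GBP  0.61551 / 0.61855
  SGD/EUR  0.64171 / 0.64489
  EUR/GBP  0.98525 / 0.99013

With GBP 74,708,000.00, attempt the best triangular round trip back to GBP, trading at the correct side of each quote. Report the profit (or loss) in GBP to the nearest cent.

Net profit: GBP 1,654,044.84

Best loop GBP → SGD → EUR → GBP:
GBP 74,708,000.00 ÷ 0.61855 (buy SGD at ask) = SGD 120,779,241.78
SGD 120,779,241.78 × 0.64171 (sell SGD at bid) = EUR 77,505,247.24
EUR 77,505,247.24 × 0.98525 (sell EUR at bid) = GBP 76,362,044.84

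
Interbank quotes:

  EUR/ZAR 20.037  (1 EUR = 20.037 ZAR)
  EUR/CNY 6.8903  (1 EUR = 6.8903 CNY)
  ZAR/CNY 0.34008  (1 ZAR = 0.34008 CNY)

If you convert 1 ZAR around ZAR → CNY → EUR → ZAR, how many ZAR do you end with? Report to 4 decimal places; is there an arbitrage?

0.9890 (arbitrage exists)

Around ZAR → CNY → EUR → ZAR: 1 × 0.34008 ÷ 6.8903 × 20.037 = 0.988953
Product < 1; profitable direction is ZAR → EUR → CNY → ZAR.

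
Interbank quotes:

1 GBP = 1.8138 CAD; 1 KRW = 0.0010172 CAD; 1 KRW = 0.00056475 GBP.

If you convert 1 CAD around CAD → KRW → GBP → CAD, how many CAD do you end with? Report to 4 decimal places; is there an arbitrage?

1.0070 (arbitrage exists)

Around CAD → KRW → GBP → CAD: 1 ÷ 0.0010172 × 0.00056475 × 1.8138 = 1.007023
Product > 1; profitable direction is CAD → KRW → GBP → CAD.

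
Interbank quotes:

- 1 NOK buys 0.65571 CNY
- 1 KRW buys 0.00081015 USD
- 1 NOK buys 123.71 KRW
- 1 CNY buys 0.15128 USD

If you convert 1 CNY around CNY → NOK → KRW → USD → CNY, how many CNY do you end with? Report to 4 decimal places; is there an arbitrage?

1.0104 (arbitrage exists)

Around CNY → NOK → KRW → USD → CNY: 1 ÷ 0.65571 × 123.71 × 0.00081015 ÷ 0.15128 = 1.010362
Product > 1; profitable direction is CNY → NOK → KRW → USD → CNY.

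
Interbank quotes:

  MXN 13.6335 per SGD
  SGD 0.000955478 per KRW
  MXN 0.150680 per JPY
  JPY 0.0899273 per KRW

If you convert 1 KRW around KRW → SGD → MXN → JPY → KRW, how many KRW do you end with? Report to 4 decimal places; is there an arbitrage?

0.9613 (arbitrage exists)

Around KRW → SGD → MXN → JPY → KRW: 1 × 0.000955478 × 13.6335 ÷ 0.150680 ÷ 0.0899273 = 0.961349
Product < 1; profitable direction is KRW → JPY → MXN → SGD → KRW.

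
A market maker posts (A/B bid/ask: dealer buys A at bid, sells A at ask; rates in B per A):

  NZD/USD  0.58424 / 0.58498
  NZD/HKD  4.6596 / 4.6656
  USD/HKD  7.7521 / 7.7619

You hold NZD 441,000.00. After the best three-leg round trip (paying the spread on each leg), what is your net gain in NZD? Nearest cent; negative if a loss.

Net profit: NZD 11,562.08

Best loop NZD → HKD → USD → NZD:
NZD 441,000.00 × 4.6596 (sell NZD at bid) = HKD 2,054,883.60
HKD 2,054,883.60 ÷ 7.7619 (buy USD at ask) = USD 264,739.77
USD 264,739.77 ÷ 0.58498 (buy NZD at ask) = NZD 452,562.08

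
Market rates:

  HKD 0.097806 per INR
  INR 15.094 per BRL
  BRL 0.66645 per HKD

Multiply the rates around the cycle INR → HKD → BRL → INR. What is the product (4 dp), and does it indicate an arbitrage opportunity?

Around INR → HKD → BRL → INR: 1 × 0.097806 × 0.66645 × 15.094 = 0.983869
Product < 1; profitable direction is INR → BRL → HKD → INR.

0.9839 (arbitrage exists)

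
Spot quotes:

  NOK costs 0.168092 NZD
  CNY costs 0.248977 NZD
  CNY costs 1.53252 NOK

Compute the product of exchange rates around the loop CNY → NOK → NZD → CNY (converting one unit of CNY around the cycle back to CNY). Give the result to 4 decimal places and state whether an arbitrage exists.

Around CNY → NOK → NZD → CNY: 1 × 1.53252 × 0.168092 ÷ 0.248977 = 1.034651
Product > 1; profitable direction is CNY → NOK → NZD → CNY.

1.0347 (arbitrage exists)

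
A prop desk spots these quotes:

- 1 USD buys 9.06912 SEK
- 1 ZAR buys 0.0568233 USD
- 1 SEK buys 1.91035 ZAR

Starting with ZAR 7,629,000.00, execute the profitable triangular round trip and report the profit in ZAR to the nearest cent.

Profit: ZAR 120,310.67

Profitable loop is ZAR → SEK → USD → ZAR:
ZAR 7,629,000.00 ÷ 1.91035 = SEK 3,993,509.04
SEK 3,993,509.04 ÷ 9.06912 = USD 440,341.40
USD 440,341.40 ÷ 0.0568233 = ZAR 7,749,310.67
Profit = ZAR 7,749,310.67 − ZAR 7,629,000.00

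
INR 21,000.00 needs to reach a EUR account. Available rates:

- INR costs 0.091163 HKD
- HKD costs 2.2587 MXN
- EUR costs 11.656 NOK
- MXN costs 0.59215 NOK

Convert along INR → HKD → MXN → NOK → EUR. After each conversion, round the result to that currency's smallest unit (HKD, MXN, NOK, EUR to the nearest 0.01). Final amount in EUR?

INR 21,000.00 × 0.091163 = HKD 1,914.42
HKD 1,914.42 × 2.2587 = MXN 4,324.10
MXN 4,324.10 × 0.59215 = NOK 2,560.52
NOK 2,560.52 ÷ 11.656 = EUR 219.67

EUR 219.67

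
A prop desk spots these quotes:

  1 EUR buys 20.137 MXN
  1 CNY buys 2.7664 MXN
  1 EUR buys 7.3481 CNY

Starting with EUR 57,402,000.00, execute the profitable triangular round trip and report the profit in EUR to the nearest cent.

Profit: EUR 543,843.37

Profitable loop is EUR → CNY → MXN → EUR:
EUR 57,402,000.00 × 7.3481 = CNY 421,795,636.20
CNY 421,795,636.20 × 2.7664 = MXN 1,166,855,447.98
MXN 1,166,855,447.98 ÷ 20.137 = EUR 57,945,843.37
Profit = EUR 57,945,843.37 − EUR 57,402,000.00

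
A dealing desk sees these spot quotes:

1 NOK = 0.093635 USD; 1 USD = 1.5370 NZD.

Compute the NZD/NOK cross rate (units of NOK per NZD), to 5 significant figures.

NZD/NOK = 6.9484

1 NZD ÷ 1.5370 = 0.650618 USD
0.650618 USD ÷ 0.093635 = 6.94845 NOK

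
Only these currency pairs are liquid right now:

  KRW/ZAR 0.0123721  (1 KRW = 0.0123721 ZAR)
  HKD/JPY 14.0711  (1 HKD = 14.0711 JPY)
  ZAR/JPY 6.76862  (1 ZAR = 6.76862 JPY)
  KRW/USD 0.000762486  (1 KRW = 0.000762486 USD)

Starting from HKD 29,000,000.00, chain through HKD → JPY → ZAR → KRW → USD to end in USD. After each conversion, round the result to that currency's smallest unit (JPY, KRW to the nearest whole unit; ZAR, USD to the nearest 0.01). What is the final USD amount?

HKD 29,000,000.00 × 14.0711 = JPY 408,061,900
JPY 408,061,900 ÷ 6.76862 = ZAR 60,287,311.15
ZAR 60,287,311.15 ÷ 0.0123721 = KRW 4,872,843,830
KRW 4,872,843,830 × 0.000762486 = USD 3,715,475.20

USD 3,715,475.20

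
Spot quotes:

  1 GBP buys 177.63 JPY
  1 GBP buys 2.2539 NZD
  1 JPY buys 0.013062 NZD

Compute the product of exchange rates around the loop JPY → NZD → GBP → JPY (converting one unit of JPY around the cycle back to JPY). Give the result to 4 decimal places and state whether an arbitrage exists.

Around JPY → NZD → GBP → JPY: 1 × 0.013062 ÷ 2.2539 × 177.63 = 1.029417
Product > 1; profitable direction is JPY → NZD → GBP → JPY.

1.0294 (arbitrage exists)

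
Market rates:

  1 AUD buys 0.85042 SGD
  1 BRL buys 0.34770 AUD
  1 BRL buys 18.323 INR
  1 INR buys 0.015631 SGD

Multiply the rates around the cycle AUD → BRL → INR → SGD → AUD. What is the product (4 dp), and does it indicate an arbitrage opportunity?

Around AUD → BRL → INR → SGD → AUD: 1 ÷ 0.34770 × 18.323 × 0.015631 ÷ 0.85042 = 0.968602
Product < 1; profitable direction is AUD → SGD → INR → BRL → AUD.

0.9686 (arbitrage exists)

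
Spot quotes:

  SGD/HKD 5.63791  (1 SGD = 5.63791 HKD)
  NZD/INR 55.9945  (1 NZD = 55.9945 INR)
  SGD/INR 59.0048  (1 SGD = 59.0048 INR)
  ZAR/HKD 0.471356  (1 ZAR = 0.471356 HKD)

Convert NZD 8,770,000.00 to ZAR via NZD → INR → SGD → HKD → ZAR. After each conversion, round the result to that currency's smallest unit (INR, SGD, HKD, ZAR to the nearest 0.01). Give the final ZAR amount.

NZD 8,770,000.00 × 55.9945 = INR 491,071,765.00
INR 491,071,765.00 ÷ 59.0048 = SGD 8,322,573.16
SGD 8,322,573.16 × 5.63791 = HKD 46,921,918.44
HKD 46,921,918.44 ÷ 0.471356 = ZAR 99,546,666.30

ZAR 99,546,666.30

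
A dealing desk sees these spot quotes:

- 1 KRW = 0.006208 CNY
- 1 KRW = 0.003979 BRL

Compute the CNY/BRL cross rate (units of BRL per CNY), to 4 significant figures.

1 CNY ÷ 0.006208 = 161.082 KRW
161.082 KRW × 0.003979 = 0.640947 BRL

CNY/BRL = 0.6409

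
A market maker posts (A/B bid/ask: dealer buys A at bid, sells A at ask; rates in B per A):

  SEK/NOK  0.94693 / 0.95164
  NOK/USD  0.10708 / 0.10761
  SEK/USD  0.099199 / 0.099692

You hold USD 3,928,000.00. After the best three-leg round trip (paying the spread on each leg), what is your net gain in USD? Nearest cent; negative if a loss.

Net profit: USD 67,189.73

Best loop USD → SEK → NOK → USD:
USD 3,928,000.00 ÷ 0.099692 (buy SEK at ask) = SEK 39,401,356.18
SEK 39,401,356.18 × 0.94693 (sell SEK at bid) = NOK 37,310,326.20
NOK 37,310,326.20 × 0.10708 (sell NOK at bid) = USD 3,995,189.73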